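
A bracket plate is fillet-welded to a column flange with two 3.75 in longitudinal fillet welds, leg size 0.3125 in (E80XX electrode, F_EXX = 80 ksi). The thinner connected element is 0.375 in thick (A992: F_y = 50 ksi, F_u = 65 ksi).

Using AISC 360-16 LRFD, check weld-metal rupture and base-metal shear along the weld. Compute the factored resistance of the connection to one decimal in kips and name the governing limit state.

Weld metal: throat = 0.707×0.3125 = 0.22094 in, L = 2×3.75 = 7.5 in. φR_n = 0.75 × 0.6 × 80 × 0.22094 × 7.5 = 59.7 kips.
Base metal shear (0.375 in plate): yield φR_n = 1.0×0.6×50×0.375×7.5 = 84.4 kips; rupture φR_n = 0.75×0.6×65×0.375×7.5 = 82.3 kips; take 82.3 kips (rupture).
Governing: min(59.7, 82.3) = 59.7 kips → weld metal.

59.7 kips (weld metal governs)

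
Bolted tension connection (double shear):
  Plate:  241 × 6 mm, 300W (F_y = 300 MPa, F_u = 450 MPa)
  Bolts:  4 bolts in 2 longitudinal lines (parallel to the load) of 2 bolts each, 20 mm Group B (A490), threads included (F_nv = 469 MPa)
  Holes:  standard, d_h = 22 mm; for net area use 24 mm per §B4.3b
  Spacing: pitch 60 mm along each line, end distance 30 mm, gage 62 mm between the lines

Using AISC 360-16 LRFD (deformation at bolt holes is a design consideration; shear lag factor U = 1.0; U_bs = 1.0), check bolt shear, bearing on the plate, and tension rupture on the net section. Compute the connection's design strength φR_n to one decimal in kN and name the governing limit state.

277.0 kN (bearing governs)

Bolt shear: A_b = π(20)²/4 = 314.16 mm². φR_n = 0.75 × 469 × 314.16 × 4 × 2 = 884.0 kN.
Bearing (6 mm plate, F_u = 450 MPa): end bolts L_c = 30 − 22/2 = 19, R_n = min(1.2×19×6×450, 2.4×20×6×450) = 61.56 kN/bolt; interior L_c = 60 − 22 = 38, R_n = 123.12 kN/bolt. φR_n = 0.75 × (2×61.56 + 2×123.12) = 277.0 kN.
Tension rupture (net): A_n = (241 − 2×24)×6 = 1158 mm² (U = 1.0, A_e = A_n). φR_n = 0.75 × 450 × 1158 = 390.8 kN.
Governing: min(884.0, 277.0, 390.8) = 277.0 kN → bearing.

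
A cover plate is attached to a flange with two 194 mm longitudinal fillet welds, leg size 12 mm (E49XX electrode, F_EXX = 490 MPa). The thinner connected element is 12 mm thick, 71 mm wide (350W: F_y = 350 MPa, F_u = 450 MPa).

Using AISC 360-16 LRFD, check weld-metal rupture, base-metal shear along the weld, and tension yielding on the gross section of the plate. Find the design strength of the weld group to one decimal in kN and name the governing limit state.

Weld metal: throat = 0.707×12 = 8.484 mm, L = 2×194 = 388 mm. φR_n = 0.75 × 0.6 × 490 × 8.484 × 388 = 725.8 kN.
Base metal shear (12 mm plate): yield φR_n = 1.0×0.6×350×12×388 = 977.8 kN; rupture φR_n = 0.75×0.6×450×12×388 = 942.8 kN; take 942.8 kN (rupture).
Tension yield (gross): A_g = 71×12 = 852 mm². φR_n = 0.90 × 350 × 852 = 268.4 kN.
Governing: min(725.8, 942.8, 268.4) = 268.4 kN → gross-section yield.

268.4 kN (gross-section yield governs)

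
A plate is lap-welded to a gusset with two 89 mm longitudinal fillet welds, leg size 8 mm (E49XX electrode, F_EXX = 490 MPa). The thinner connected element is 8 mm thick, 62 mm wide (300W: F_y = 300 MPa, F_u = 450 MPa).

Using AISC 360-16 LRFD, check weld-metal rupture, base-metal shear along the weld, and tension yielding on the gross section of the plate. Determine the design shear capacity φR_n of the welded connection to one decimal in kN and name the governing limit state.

Weld metal: throat = 0.707×8 = 5.656 mm, L = 2×89 = 178 mm. φR_n = 0.75 × 0.6 × 490 × 5.656 × 178 = 222.0 kN.
Base metal shear (8 mm plate): yield φR_n = 1.0×0.6×300×8×178 = 256.3 kN; rupture φR_n = 0.75×0.6×450×8×178 = 288.4 kN; take 256.3 kN (yield).
Tension yield (gross): A_g = 62×8 = 496 mm². φR_n = 0.90 × 300 × 496 = 133.9 kN.
Governing: min(222.0, 256.3, 133.9) = 133.9 kN → gross-section yield.

133.9 kN (gross-section yield governs)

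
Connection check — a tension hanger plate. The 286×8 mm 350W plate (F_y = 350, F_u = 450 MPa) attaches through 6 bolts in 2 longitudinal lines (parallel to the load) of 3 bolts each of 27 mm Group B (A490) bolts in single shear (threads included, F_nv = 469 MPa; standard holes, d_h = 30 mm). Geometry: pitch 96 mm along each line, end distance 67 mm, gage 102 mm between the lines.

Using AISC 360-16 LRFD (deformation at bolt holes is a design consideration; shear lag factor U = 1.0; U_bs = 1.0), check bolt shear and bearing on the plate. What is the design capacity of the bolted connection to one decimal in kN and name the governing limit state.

Bolt shear: A_b = π(27)²/4 = 572.56 mm². φR_n = 0.75 × 469 × 572.56 × 6 × 1 = 1208.4 kN.
Bearing (8 mm plate, F_u = 450 MPa): end bolts L_c = 67 − 30/2 = 52, R_n = min(1.2×52×8×450, 2.4×27×8×450) = 224.64 kN/bolt; interior L_c = 96 − 30 = 66, R_n = 233.28 kN/bolt. φR_n = 0.75 × (2×224.64 + 4×233.28) = 1036.8 kN.
Governing: min(1208.4, 1036.8) = 1036.8 kN → bearing.

1036.8 kN (bearing governs)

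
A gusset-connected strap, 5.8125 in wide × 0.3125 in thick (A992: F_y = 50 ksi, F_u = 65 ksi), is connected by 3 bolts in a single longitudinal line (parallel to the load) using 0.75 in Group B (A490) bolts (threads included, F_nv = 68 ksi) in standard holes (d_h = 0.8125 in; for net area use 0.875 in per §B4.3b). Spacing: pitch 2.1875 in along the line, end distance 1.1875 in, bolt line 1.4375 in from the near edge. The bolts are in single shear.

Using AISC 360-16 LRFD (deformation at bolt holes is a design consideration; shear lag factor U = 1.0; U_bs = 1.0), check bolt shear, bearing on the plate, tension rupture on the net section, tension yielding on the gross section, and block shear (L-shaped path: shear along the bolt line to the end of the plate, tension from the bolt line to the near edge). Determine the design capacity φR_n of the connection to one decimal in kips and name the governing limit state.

Bolt shear: A_b = π(0.75)²/4 = 0.44179 in². φR_n = 0.75 × 68 × 0.44179 × 3 × 1 = 67.6 kips.
Bearing (0.3125 in plate, F_u = 65 ksi): end bolts L_c = 1.1875 − 0.8125/2 = 0.78125, R_n = min(1.2×0.78125×0.3125×65, 2.4×0.75×0.3125×65) = 19.043 kips/bolt; interior L_c = 2.1875 − 0.8125 = 1.375, R_n = 33.516 kips/bolt. φR_n = 0.75 × (1×19.043 + 2×33.516) = 64.6 kips.
Tension rupture (net): A_n = (5.8125 − 1×0.875)×0.3125 = 1.543 in² (U = 1.0, A_e = A_n). φR_n = 0.75 × 65 × 1.543 = 75.2 kips.
Tension yield (gross): A_g = 5.8125×0.3125 = 1.8164 in². φR_n = 0.90 × 50 × 1.8164 = 81.7 kips.
Block shear: shear path 1×[1.1875+2×2.1875] = 1×5.5625 in, A_gv = 1.7383, A_nv = 1×(5.5625 − 2.5×0.875)×0.3125 = 1.0547 in²; tension to near edge: (1.4375 − 0.5×0.875)×0.3125 = 0.3125 in². R_n = min(0.6×65×1.0547, 0.6×50×1.7383) + 1.0×65×0.3125 = min(41.133, 52.149) + 20.313 = 61.446 kips. φR_n = 0.75 × 61.446 = 46.1 kips.
Governing: min(67.6, 64.6, 75.2, 81.7, 46.1) = 46.1 kips → block shear.

46.1 kips (block shear governs)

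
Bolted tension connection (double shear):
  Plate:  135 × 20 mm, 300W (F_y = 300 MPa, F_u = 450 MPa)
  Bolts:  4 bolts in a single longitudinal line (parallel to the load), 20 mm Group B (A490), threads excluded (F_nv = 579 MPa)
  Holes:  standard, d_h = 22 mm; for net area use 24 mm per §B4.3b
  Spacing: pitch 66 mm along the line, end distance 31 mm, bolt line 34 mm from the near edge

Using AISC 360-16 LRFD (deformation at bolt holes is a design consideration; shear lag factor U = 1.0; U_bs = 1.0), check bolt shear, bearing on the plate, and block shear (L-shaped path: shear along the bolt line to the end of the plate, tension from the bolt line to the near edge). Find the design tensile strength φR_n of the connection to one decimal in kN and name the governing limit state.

735.8 kN (block shear governs)

Bolt shear: A_b = π(20)²/4 = 314.16 mm². φR_n = 0.75 × 579 × 314.16 × 4 × 2 = 1091.4 kN.
Bearing (20 mm plate, F_u = 450 MPa): end bolts L_c = 31 − 22/2 = 20, R_n = min(1.2×20×20×450, 2.4×20×20×450) = 216 kN/bolt; interior L_c = 66 − 22 = 44, R_n = 432 kN/bolt. φR_n = 0.75 × (1×216 + 3×432) = 1134.0 kN.
Block shear: shear path 1×[31+3×66] = 1×229 mm, A_gv = 4580, A_nv = 1×(229 − 3.5×24)×20 = 2900 mm²; tension to near edge: (34 − 0.5×24)×20 = 440 mm². R_n = min(0.6×450×2900, 0.6×300×4580) + 1.0×450×440 = min(783, 824.4) + 198 = 981 kN. φR_n = 0.75 × 981 = 735.8 kN.
Governing: min(1091.4, 1134.0, 735.8) = 735.8 kN → block shear.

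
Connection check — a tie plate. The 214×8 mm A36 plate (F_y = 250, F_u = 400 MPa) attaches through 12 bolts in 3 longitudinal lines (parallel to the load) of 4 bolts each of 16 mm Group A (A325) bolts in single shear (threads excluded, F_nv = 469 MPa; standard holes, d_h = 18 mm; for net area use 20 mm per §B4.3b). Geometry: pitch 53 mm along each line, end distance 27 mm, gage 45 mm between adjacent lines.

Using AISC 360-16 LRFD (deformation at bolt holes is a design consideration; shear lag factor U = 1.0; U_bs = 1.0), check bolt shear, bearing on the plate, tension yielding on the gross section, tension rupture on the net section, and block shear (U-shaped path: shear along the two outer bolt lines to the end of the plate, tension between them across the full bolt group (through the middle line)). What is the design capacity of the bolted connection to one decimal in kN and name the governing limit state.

369.6 kN (net-section rupture governs)

Bolt shear: A_b = π(16)²/4 = 201.06 mm². φR_n = 0.75 × 469 × 201.06 × 12 × 1 = 848.7 kN.
Bearing (8 mm plate, F_u = 400 MPa): end bolts L_c = 27 − 18/2 = 18, R_n = min(1.2×18×8×400, 2.4×16×8×400) = 69.12 kN/bolt; interior L_c = 53 − 18 = 35, R_n = 122.88 kN/bolt. φR_n = 0.75 × (3×69.12 + 9×122.88) = 985.0 kN.
Tension yield (gross): A_g = 214×8 = 1712 mm². φR_n = 0.90 × 250 × 1712 = 385.2 kN.
Tension rupture (net): A_n = (214 − 3×20)×8 = 1232 mm² (U = 1.0, A_e = A_n). φR_n = 0.75 × 400 × 1232 = 369.6 kN.
Block shear: shear path 2×[27+3×53] = 2×186 mm, A_gv = 2976, A_nv = 2×(186 − 3.5×20)×8 = 1856 mm²; tension across gage: (90 − 2×20)×8 = 400 mm². R_n = min(0.6×400×1856, 0.6×250×2976) + 1.0×400×400 = min(445.44, 446.4) + 160 = 605.44 kN. φR_n = 0.75 × 605.44 = 454.1 kN.
Governing: min(848.7, 985.0, 385.2, 369.6, 454.1) = 369.6 kN → net-section rupture.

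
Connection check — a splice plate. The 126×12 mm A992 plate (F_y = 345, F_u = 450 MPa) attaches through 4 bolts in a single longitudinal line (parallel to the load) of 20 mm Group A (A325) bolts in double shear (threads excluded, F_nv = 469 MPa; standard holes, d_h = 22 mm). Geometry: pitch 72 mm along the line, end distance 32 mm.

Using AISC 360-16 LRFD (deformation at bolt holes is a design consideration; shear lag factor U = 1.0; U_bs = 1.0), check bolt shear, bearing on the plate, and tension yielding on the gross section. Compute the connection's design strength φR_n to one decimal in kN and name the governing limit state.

Bolt shear: A_b = π(20)²/4 = 314.16 mm². φR_n = 0.75 × 469 × 314.16 × 4 × 2 = 884.0 kN.
Bearing (12 mm plate, F_u = 450 MPa): end bolts L_c = 32 − 22/2 = 21, R_n = min(1.2×21×12×450, 2.4×20×12×450) = 136.08 kN/bolt; interior L_c = 72 − 22 = 50, R_n = 259.2 kN/bolt. φR_n = 0.75 × (1×136.08 + 3×259.2) = 685.3 kN.
Tension yield (gross): A_g = 126×12 = 1512 mm². φR_n = 0.90 × 345 × 1512 = 469.5 kN.
Governing: min(884.0, 685.3, 469.5) = 469.5 kN → gross-section yield.

469.5 kN (gross-section yield governs)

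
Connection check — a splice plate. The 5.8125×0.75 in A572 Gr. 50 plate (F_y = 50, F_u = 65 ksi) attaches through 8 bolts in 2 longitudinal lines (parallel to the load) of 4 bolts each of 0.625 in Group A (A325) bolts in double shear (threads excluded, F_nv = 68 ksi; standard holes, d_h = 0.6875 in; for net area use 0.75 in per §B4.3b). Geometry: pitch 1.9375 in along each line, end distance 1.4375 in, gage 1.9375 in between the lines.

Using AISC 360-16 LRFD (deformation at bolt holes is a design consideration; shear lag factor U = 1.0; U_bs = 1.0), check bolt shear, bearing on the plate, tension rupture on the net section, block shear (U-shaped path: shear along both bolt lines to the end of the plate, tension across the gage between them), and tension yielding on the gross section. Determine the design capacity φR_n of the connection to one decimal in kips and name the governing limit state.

Bolt shear: A_b = π(0.625)²/4 = 0.3068 in². φR_n = 0.75 × 68 × 0.3068 × 8 × 2 = 250.3 kips.
Bearing (0.75 in plate, F_u = 65 ksi): end bolts L_c = 1.4375 − 0.6875/2 = 1.09375, R_n = min(1.2×1.09375×0.75×65, 2.4×0.625×0.75×65) = 63.984 kips/bolt; interior L_c = 1.9375 − 0.6875 = 1.25, R_n = 73.125 kips/bolt. φR_n = 0.75 × (2×63.984 + 6×73.125) = 425.0 kips.
Tension rupture (net): A_n = (5.8125 − 2×0.75)×0.75 = 3.2344 in² (U = 1.0, A_e = A_n). φR_n = 0.75 × 65 × 3.2344 = 157.7 kips.
Block shear: shear path 2×[1.4375+3×1.9375] = 2×7.25 in, A_gv = 10.875, A_nv = 2×(7.25 − 3.5×0.75)×0.75 = 6.9375 in²; tension across gage: (1.9375 − 1×0.75)×0.75 = 0.89063 in². R_n = min(0.6×65×6.9375, 0.6×50×10.875) + 1.0×65×0.89063 = min(270.56, 326.25) + 57.891 = 328.45 kips. φR_n = 0.75 × 328.45 = 246.3 kips.
Tension yield (gross): A_g = 5.8125×0.75 = 4.3594 in². φR_n = 0.90 × 50 × 4.3594 = 196.2 kips.
Governing: min(250.3, 425.0, 157.7, 246.3, 196.2) = 157.7 kips → net-section rupture.

157.7 kips (net-section rupture governs)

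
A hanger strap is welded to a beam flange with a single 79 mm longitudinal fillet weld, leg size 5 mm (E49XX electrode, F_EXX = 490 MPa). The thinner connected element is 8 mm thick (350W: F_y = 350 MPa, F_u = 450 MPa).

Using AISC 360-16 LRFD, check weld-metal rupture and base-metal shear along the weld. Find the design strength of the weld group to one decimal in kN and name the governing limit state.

Weld metal: throat = 0.707×5 = 3.535 mm, L = 79 mm. φR_n = 0.75 × 0.6 × 490 × 3.535 × 79 = 61.6 kN.
Base metal shear (8 mm plate): yield φR_n = 1.0×0.6×350×8×79 = 132.7 kN; rupture φR_n = 0.75×0.6×450×8×79 = 128.0 kN; take 128.0 kN (rupture).
Governing: min(61.6, 128.0) = 61.6 kN → weld metal.

61.6 kN (weld metal governs)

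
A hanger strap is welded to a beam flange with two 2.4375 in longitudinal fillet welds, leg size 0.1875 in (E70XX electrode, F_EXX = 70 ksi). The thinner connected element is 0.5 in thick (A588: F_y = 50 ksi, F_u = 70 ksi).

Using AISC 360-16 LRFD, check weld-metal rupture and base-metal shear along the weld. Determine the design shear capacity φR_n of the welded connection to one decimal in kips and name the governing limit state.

Weld metal: throat = 0.707×0.1875 = 0.13256 in, L = 2×2.4375 = 4.875 in. φR_n = 0.75 × 0.6 × 70 × 0.13256 × 4.875 = 20.4 kips.
Base metal shear (0.5 in plate): yield φR_n = 1.0×0.6×50×0.5×4.875 = 73.1 kips; rupture φR_n = 0.75×0.6×70×0.5×4.875 = 76.8 kips; take 73.1 kips (yield).
Governing: min(20.4, 73.1) = 20.4 kips → weld metal.

20.4 kips (weld metal governs)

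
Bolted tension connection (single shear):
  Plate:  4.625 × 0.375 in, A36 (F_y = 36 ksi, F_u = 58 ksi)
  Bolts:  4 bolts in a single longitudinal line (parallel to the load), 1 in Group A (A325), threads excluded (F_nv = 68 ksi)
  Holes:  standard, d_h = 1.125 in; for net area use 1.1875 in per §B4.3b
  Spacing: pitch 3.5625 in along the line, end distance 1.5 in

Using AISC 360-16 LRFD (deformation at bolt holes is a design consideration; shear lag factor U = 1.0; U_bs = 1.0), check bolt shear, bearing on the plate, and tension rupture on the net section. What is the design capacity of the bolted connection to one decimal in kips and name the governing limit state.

56.1 kips (net-section rupture governs)

Bolt shear: A_b = π(1)²/4 = 0.7854 in². φR_n = 0.75 × 68 × 0.7854 × 4 × 1 = 160.2 kips.
Bearing (0.375 in plate, F_u = 58 ksi): end bolts L_c = 1.5 − 1.125/2 = 0.9375, R_n = min(1.2×0.9375×0.375×58, 2.4×1×0.375×58) = 24.469 kips/bolt; interior L_c = 3.5625 − 1.125 = 2.4375, R_n = 52.2 kips/bolt. φR_n = 0.75 × (1×24.469 + 3×52.2) = 135.8 kips.
Tension rupture (net): A_n = (4.625 − 1×1.1875)×0.375 = 1.2891 in² (U = 1.0, A_e = A_n). φR_n = 0.75 × 58 × 1.2891 = 56.1 kips.
Governing: min(160.2, 135.8, 56.1) = 56.1 kips → net-section rupture.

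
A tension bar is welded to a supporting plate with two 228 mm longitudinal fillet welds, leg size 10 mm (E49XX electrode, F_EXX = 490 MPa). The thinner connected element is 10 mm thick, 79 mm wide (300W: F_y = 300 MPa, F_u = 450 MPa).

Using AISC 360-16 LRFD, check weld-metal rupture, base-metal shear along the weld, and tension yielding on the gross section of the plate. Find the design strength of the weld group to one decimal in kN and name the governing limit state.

Weld metal: throat = 0.707×10 = 7.07 mm, L = 2×228 = 456 mm. φR_n = 0.75 × 0.6 × 490 × 7.07 × 456 = 710.9 kN.
Base metal shear (10 mm plate): yield φR_n = 1.0×0.6×300×10×456 = 820.8 kN; rupture φR_n = 0.75×0.6×450×10×456 = 923.4 kN; take 820.8 kN (yield).
Tension yield (gross): A_g = 79×10 = 790 mm². φR_n = 0.90 × 300 × 790 = 213.3 kN.
Governing: min(710.9, 820.8, 213.3) = 213.3 kN → gross-section yield.

213.3 kN (gross-section yield governs)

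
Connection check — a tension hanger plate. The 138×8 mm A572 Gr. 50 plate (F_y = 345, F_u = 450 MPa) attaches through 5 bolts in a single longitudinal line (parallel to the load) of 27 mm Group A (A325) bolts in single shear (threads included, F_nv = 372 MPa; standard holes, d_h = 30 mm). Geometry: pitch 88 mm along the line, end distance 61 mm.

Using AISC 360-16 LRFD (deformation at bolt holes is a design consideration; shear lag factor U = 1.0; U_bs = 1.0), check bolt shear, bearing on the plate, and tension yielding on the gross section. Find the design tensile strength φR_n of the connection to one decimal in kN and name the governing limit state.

Bolt shear: A_b = π(27)²/4 = 572.56 mm². φR_n = 0.75 × 372 × 572.56 × 5 × 1 = 798.7 kN.
Bearing (8 mm plate, F_u = 450 MPa): end bolts L_c = 61 − 30/2 = 46, R_n = min(1.2×46×8×450, 2.4×27×8×450) = 198.72 kN/bolt; interior L_c = 88 − 30 = 58, R_n = 233.28 kN/bolt. φR_n = 0.75 × (1×198.72 + 4×233.28) = 848.9 kN.
Tension yield (gross): A_g = 138×8 = 1104 mm². φR_n = 0.90 × 345 × 1104 = 342.8 kN.
Governing: min(798.7, 848.9, 342.8) = 342.8 kN → gross-section yield.

342.8 kN (gross-section yield governs)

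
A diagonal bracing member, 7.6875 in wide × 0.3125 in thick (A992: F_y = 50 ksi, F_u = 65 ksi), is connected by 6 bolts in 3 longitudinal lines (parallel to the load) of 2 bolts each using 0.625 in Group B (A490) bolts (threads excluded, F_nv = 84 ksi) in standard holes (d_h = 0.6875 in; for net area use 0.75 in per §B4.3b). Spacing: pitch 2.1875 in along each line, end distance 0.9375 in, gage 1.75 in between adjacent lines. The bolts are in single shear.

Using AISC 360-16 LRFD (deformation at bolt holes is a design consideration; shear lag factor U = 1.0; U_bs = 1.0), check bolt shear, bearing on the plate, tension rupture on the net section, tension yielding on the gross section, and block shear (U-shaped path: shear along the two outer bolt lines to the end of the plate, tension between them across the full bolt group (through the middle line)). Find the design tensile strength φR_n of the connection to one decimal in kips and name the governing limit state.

67.0 kips (block shear governs)

Bolt shear: A_b = π(0.625)²/4 = 0.3068 in². φR_n = 0.75 × 84 × 0.3068 × 6 × 1 = 116.0 kips.
Bearing (0.3125 in plate, F_u = 65 ksi): end bolts L_c = 0.9375 − 0.6875/2 = 0.59375, R_n = min(1.2×0.59375×0.3125×65, 2.4×0.625×0.3125×65) = 14.473 kips/bolt; interior L_c = 2.1875 − 0.6875 = 1.5, R_n = 30.469 kips/bolt. φR_n = 0.75 × (3×14.473 + 3×30.469) = 101.1 kips.
Tension rupture (net): A_n = (7.6875 − 3×0.75)×0.3125 = 1.6992 in² (U = 1.0, A_e = A_n). φR_n = 0.75 × 65 × 1.6992 = 82.8 kips.
Tension yield (gross): A_g = 7.6875×0.3125 = 2.4023 in². φR_n = 0.90 × 50 × 2.4023 = 108.1 kips.
Block shear: shear path 2×[0.9375+1×2.1875] = 2×3.125 in, A_gv = 1.9531, A_nv = 2×(3.125 − 1.5×0.75)×0.3125 = 1.25 in²; tension across gage: (3.5 − 2×0.75)×0.3125 = 0.625 in². R_n = min(0.6×65×1.25, 0.6×50×1.9531) + 1.0×65×0.625 = min(48.75, 58.593) + 40.625 = 89.375 kips. φR_n = 0.75 × 89.375 = 67.0 kips.
Governing: min(116.0, 101.1, 82.8, 108.1, 67.0) = 67.0 kips → block shear.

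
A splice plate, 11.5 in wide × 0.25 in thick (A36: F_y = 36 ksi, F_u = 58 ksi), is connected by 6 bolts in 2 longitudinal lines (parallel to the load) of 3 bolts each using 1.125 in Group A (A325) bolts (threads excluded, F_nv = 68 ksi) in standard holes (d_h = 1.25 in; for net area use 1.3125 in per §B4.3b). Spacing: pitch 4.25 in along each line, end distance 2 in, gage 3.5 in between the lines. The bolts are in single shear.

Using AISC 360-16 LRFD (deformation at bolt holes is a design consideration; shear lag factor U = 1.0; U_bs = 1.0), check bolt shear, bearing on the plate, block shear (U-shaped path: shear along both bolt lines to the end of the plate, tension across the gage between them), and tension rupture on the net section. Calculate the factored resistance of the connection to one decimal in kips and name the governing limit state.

96.5 kips (net-section rupture governs)

Bolt shear: A_b = π(1.125)²/4 = 0.99402 in². φR_n = 0.75 × 68 × 0.99402 × 6 × 1 = 304.2 kips.
Bearing (0.25 in plate, F_u = 58 ksi): end bolts L_c = 2 − 1.25/2 = 1.375, R_n = min(1.2×1.375×0.25×58, 2.4×1.125×0.25×58) = 23.925 kips/bolt; interior L_c = 4.25 − 1.25 = 3, R_n = 39.15 kips/bolt. φR_n = 0.75 × (2×23.925 + 4×39.15) = 153.3 kips.
Block shear: shear path 2×[2+2×4.25] = 2×10.5 in, A_gv = 5.25, A_nv = 2×(10.5 − 2.5×1.3125)×0.25 = 3.6094 in²; tension across gage: (3.5 − 1×1.3125)×0.25 = 0.54688 in². R_n = min(0.6×58×3.6094, 0.6×36×5.25) + 1.0×58×0.54688 = min(125.61, 113.4) + 31.719 = 145.12 kips. φR_n = 0.75 × 145.12 = 108.8 kips.
Tension rupture (net): A_n = (11.5 − 2×1.3125)×0.25 = 2.2188 in² (U = 1.0, A_e = A_n). φR_n = 0.75 × 58 × 2.2188 = 96.5 kips.
Governing: min(304.2, 153.3, 108.8, 96.5) = 96.5 kips → net-section rupture.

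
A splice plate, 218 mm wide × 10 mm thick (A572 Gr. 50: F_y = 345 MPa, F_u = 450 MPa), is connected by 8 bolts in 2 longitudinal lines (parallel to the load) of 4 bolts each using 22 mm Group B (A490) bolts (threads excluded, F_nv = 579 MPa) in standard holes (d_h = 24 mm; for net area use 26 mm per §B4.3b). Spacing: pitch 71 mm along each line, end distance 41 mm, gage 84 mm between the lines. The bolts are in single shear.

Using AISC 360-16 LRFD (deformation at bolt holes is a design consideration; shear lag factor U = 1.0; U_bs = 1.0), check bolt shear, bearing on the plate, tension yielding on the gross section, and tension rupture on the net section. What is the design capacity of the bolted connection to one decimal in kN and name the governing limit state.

Bolt shear: A_b = π(22)²/4 = 380.13 mm². φR_n = 0.75 × 579 × 380.13 × 8 × 1 = 1320.6 kN.
Bearing (10 mm plate, F_u = 450 MPa): end bolts L_c = 41 − 24/2 = 29, R_n = min(1.2×29×10×450, 2.4×22×10×450) = 156.6 kN/bolt; interior L_c = 71 − 24 = 47, R_n = 237.6 kN/bolt. φR_n = 0.75 × (2×156.6 + 6×237.6) = 1304.1 kN.
Tension yield (gross): A_g = 218×10 = 2180 mm². φR_n = 0.90 × 345 × 2180 = 676.9 kN.
Tension rupture (net): A_n = (218 − 2×26)×10 = 1660 mm² (U = 1.0, A_e = A_n). φR_n = 0.75 × 450 × 1660 = 560.3 kN.
Governing: min(1320.6, 1304.1, 676.9, 560.3) = 560.3 kN → net-section rupture.

560.3 kN (net-section rupture governs)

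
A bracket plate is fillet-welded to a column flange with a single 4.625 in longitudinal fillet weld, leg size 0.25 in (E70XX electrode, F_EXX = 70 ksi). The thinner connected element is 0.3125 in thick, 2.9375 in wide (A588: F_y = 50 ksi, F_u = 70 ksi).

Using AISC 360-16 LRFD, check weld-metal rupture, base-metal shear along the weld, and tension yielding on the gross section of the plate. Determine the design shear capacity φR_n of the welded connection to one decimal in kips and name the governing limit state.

Weld metal: throat = 0.707×0.25 = 0.17675 in, L = 4.625 in. φR_n = 0.75 × 0.6 × 70 × 0.17675 × 4.625 = 25.8 kips.
Base metal shear (0.3125 in plate): yield φR_n = 1.0×0.6×50×0.3125×4.625 = 43.4 kips; rupture φR_n = 0.75×0.6×70×0.3125×4.625 = 45.5 kips; take 43.4 kips (yield).
Tension yield (gross): A_g = 2.9375×0.3125 = 0.91797 in². φR_n = 0.90 × 50 × 0.91797 = 41.3 kips.
Governing: min(25.8, 43.4, 41.3) = 25.8 kips → weld metal.

25.8 kips (weld metal governs)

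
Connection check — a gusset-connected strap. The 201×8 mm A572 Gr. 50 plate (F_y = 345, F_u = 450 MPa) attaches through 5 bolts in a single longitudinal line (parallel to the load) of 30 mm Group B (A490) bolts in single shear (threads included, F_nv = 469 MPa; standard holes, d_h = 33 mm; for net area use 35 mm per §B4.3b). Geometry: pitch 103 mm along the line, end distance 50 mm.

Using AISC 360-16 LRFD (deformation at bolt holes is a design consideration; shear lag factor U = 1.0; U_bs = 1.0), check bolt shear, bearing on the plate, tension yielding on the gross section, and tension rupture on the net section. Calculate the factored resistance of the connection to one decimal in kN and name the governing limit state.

Bolt shear: A_b = π(30)²/4 = 706.86 mm². φR_n = 0.75 × 469 × 706.86 × 5 × 1 = 1243.2 kN.
Bearing (8 mm plate, F_u = 450 MPa): end bolts L_c = 50 − 33/2 = 33.5, R_n = min(1.2×33.5×8×450, 2.4×30×8×450) = 144.72 kN/bolt; interior L_c = 103 − 33 = 70, R_n = 259.2 kN/bolt. φR_n = 0.75 × (1×144.72 + 4×259.2) = 886.1 kN.
Tension yield (gross): A_g = 201×8 = 1608 mm². φR_n = 0.90 × 345 × 1608 = 499.3 kN.
Tension rupture (net): A_n = (201 − 1×35)×8 = 1328 mm² (U = 1.0, A_e = A_n). φR_n = 0.75 × 450 × 1328 = 448.2 kN.
Governing: min(1243.2, 886.1, 499.3, 448.2) = 448.2 kN → net-section rupture.

448.2 kN (net-section rupture governs)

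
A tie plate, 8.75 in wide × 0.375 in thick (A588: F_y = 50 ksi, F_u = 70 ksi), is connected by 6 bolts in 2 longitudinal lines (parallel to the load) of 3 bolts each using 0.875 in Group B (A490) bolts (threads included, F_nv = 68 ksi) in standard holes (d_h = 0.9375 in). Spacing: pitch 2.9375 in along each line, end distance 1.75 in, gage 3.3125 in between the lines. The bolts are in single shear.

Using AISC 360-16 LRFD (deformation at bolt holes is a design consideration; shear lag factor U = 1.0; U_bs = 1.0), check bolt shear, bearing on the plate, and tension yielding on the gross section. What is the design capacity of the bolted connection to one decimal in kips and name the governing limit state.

147.7 kips (gross-section yield governs)

Bolt shear: A_b = π(0.875)²/4 = 0.60132 in². φR_n = 0.75 × 68 × 0.60132 × 6 × 1 = 184.0 kips.
Bearing (0.375 in plate, F_u = 70 ksi): end bolts L_c = 1.75 − 0.9375/2 = 1.28125, R_n = min(1.2×1.28125×0.375×70, 2.4×0.875×0.375×70) = 40.359 kips/bolt; interior L_c = 2.9375 − 0.9375 = 2, R_n = 55.125 kips/bolt. φR_n = 0.75 × (2×40.359 + 4×55.125) = 225.9 kips.
Tension yield (gross): A_g = 8.75×0.375 = 3.2813 in². φR_n = 0.90 × 50 × 3.2813 = 147.7 kips.
Governing: min(184.0, 225.9, 147.7) = 147.7 kips → gross-section yield.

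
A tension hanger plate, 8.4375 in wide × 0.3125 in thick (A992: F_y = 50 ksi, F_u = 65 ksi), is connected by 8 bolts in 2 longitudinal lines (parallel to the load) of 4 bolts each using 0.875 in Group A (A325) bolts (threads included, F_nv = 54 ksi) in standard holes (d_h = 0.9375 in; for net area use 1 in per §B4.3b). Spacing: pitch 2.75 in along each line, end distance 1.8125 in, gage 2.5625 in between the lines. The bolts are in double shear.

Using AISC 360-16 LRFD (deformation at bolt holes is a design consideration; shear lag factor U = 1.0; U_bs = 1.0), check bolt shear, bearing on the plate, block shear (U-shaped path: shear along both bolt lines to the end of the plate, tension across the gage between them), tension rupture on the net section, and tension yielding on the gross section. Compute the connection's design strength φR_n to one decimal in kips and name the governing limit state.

Bolt shear: A_b = π(0.875)²/4 = 0.60132 in². φR_n = 0.75 × 54 × 0.60132 × 8 × 2 = 389.7 kips.
Bearing (0.3125 in plate, F_u = 65 ksi): end bolts L_c = 1.8125 − 0.9375/2 = 1.34375, R_n = min(1.2×1.34375×0.3125×65, 2.4×0.875×0.3125×65) = 32.754 kips/bolt; interior L_c = 2.75 − 0.9375 = 1.8125, R_n = 42.656 kips/bolt. φR_n = 0.75 × (2×32.754 + 6×42.656) = 241.1 kips.
Block shear: shear path 2×[1.8125+3×2.75] = 2×10.0625 in, A_gv = 6.2891, A_nv = 2×(10.0625 − 3.5×1)×0.3125 = 4.1016 in²; tension across gage: (2.5625 − 1×1)×0.3125 = 0.48828 in². R_n = min(0.6×65×4.1016, 0.6×50×6.2891) + 1.0×65×0.48828 = min(159.96, 188.67) + 31.738 = 191.7 kips. φR_n = 0.75 × 191.7 = 143.8 kips.
Tension rupture (net): A_n = (8.4375 − 2×1)×0.3125 = 2.0117 in² (U = 1.0, A_e = A_n). φR_n = 0.75 × 65 × 2.0117 = 98.1 kips.
Tension yield (gross): A_g = 8.4375×0.3125 = 2.6367 in². φR_n = 0.90 × 50 × 2.6367 = 118.7 kips.
Governing: min(389.7, 241.1, 143.8, 98.1, 118.7) = 98.1 kips → net-section rupture.

98.1 kips (net-section rupture governs)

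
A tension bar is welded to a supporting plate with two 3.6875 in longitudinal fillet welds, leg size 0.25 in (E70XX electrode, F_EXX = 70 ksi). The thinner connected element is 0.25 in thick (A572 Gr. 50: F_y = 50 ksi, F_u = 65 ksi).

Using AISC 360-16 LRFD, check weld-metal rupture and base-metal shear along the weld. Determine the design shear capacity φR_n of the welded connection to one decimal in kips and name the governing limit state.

Weld metal: throat = 0.707×0.25 = 0.17675 in, L = 2×3.6875 = 7.375 in. φR_n = 0.75 × 0.6 × 70 × 0.17675 × 7.375 = 41.1 kips.
Base metal shear (0.25 in plate): yield φR_n = 1.0×0.6×50×0.25×7.375 = 55.3 kips; rupture φR_n = 0.75×0.6×65×0.25×7.375 = 53.9 kips; take 53.9 kips (rupture).
Governing: min(41.1, 53.9) = 41.1 kips → weld metal.

41.1 kips (weld metal governs)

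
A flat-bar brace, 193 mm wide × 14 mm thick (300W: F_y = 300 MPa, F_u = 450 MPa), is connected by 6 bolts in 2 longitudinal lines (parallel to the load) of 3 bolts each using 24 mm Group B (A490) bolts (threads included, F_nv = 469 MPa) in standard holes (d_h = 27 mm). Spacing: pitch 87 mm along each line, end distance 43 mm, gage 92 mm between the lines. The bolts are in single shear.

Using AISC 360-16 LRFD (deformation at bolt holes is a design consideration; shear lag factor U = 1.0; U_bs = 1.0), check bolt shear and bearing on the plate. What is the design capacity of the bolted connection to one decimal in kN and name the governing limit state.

954.8 kN (bolt shear governs)

Bolt shear: A_b = π(24)²/4 = 452.39 mm². φR_n = 0.75 × 469 × 452.39 × 6 × 1 = 954.8 kN.
Bearing (14 mm plate, F_u = 450 MPa): end bolts L_c = 43 − 27/2 = 29.5, R_n = min(1.2×29.5×14×450, 2.4×24×14×450) = 223.02 kN/bolt; interior L_c = 87 − 27 = 60, R_n = 362.88 kN/bolt. φR_n = 0.75 × (2×223.02 + 4×362.88) = 1423.2 kN.
Governing: min(954.8, 1423.2) = 954.8 kN → bolt shear.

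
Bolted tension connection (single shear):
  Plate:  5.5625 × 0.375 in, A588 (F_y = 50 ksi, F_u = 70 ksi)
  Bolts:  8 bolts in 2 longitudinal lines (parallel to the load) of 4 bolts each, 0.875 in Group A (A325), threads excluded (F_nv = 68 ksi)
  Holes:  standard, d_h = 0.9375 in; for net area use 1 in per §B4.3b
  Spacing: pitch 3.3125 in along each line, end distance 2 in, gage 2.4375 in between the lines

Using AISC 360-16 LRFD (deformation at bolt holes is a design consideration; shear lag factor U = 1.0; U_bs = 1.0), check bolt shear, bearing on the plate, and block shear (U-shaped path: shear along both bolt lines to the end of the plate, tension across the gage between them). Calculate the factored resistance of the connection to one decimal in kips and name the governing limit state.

Bolt shear: A_b = π(0.875)²/4 = 0.60132 in². φR_n = 0.75 × 68 × 0.60132 × 8 × 1 = 245.3 kips.
Bearing (0.375 in plate, F_u = 70 ksi): end bolts L_c = 2 − 0.9375/2 = 1.53125, R_n = min(1.2×1.53125×0.375×70, 2.4×0.875×0.375×70) = 48.234 kips/bolt; interior L_c = 3.3125 − 0.9375 = 2.375, R_n = 55.125 kips/bolt. φR_n = 0.75 × (2×48.234 + 6×55.125) = 320.4 kips.
Block shear: shear path 2×[2+3×3.3125] = 2×11.9375 in, A_gv = 8.9531, A_nv = 2×(11.9375 − 3.5×1)×0.375 = 6.3281 in²; tension across gage: (2.4375 − 1×1)×0.375 = 0.53906 in². R_n = min(0.6×70×6.3281, 0.6×50×8.9531) + 1.0×70×0.53906 = min(265.78, 268.59) + 37.734 = 303.51 kips. φR_n = 0.75 × 303.51 = 227.6 kips.
Governing: min(245.3, 320.4, 227.6) = 227.6 kips → block shear.

227.6 kips (block shear governs)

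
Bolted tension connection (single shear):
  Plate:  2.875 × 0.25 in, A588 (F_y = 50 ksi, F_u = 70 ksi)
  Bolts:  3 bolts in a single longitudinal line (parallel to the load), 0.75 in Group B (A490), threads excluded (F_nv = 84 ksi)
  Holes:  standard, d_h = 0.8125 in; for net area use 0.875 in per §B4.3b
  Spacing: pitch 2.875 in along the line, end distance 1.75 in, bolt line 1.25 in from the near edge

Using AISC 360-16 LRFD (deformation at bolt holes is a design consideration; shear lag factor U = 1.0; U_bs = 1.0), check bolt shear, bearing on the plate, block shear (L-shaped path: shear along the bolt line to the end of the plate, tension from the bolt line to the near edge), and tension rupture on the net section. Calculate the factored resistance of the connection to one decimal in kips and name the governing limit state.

26.3 kips (net-section rupture governs)

Bolt shear: A_b = π(0.75)²/4 = 0.44179 in². φR_n = 0.75 × 84 × 0.44179 × 3 × 1 = 83.5 kips.
Bearing (0.25 in plate, F_u = 70 ksi): end bolts L_c = 1.75 − 0.8125/2 = 1.34375, R_n = min(1.2×1.34375×0.25×70, 2.4×0.75×0.25×70) = 28.219 kips/bolt; interior L_c = 2.875 − 0.8125 = 2.0625, R_n = 31.5 kips/bolt. φR_n = 0.75 × (1×28.219 + 2×31.5) = 68.4 kips.
Block shear: shear path 1×[1.75+2×2.875] = 1×7.5 in, A_gv = 1.875, A_nv = 1×(7.5 − 2.5×0.875)×0.25 = 1.3281 in²; tension to near edge: (1.25 − 0.5×0.875)×0.25 = 0.20313 in². R_n = min(0.6×70×1.3281, 0.6×50×1.875) + 1.0×70×0.20313 = min(55.78, 56.25) + 14.219 = 69.999 kips. φR_n = 0.75 × 69.999 = 52.5 kips.
Tension rupture (net): A_n = (2.875 − 1×0.875)×0.25 = 0.5 in² (U = 1.0, A_e = A_n). φR_n = 0.75 × 70 × 0.5 = 26.3 kips.
Governing: min(83.5, 68.4, 52.5, 26.3) = 26.3 kips → net-section rupture.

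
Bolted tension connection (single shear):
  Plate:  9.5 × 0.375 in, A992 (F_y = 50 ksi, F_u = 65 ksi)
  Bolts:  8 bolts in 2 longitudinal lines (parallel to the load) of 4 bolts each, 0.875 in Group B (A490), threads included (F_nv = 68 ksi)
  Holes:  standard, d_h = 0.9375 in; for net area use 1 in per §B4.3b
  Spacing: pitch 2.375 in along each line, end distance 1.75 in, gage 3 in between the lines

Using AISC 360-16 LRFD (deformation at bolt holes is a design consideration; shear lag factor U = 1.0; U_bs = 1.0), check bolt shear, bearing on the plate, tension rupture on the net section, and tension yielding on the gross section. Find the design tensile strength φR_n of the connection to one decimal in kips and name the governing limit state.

Bolt shear: A_b = π(0.875)²/4 = 0.60132 in². φR_n = 0.75 × 68 × 0.60132 × 8 × 1 = 245.3 kips.
Bearing (0.375 in plate, F_u = 65 ksi): end bolts L_c = 1.75 − 0.9375/2 = 1.28125, R_n = min(1.2×1.28125×0.375×65, 2.4×0.875×0.375×65) = 37.477 kips/bolt; interior L_c = 2.375 − 0.9375 = 1.4375, R_n = 42.047 kips/bolt. φR_n = 0.75 × (2×37.477 + 6×42.047) = 245.4 kips.
Tension rupture (net): A_n = (9.5 − 2×1)×0.375 = 2.8125 in² (U = 1.0, A_e = A_n). φR_n = 0.75 × 65 × 2.8125 = 137.1 kips.
Tension yield (gross): A_g = 9.5×0.375 = 3.5625 in². φR_n = 0.90 × 50 × 3.5625 = 160.3 kips.
Governing: min(245.3, 245.4, 137.1, 160.3) = 137.1 kips → net-section rupture.

137.1 kips (net-section rupture governs)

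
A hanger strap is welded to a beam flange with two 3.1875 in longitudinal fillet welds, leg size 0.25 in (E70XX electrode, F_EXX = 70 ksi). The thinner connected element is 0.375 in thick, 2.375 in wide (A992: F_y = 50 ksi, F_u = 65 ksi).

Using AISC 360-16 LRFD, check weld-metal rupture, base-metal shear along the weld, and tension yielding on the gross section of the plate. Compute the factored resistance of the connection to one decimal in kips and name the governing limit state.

35.5 kips (weld metal governs)

Weld metal: throat = 0.707×0.25 = 0.17675 in, L = 2×3.1875 = 6.375 in. φR_n = 0.75 × 0.6 × 70 × 0.17675 × 6.375 = 35.5 kips.
Base metal shear (0.375 in plate): yield φR_n = 1.0×0.6×50×0.375×6.375 = 71.7 kips; rupture φR_n = 0.75×0.6×65×0.375×6.375 = 69.9 kips; take 69.9 kips (rupture).
Tension yield (gross): A_g = 2.375×0.375 = 0.89063 in². φR_n = 0.90 × 50 × 0.89063 = 40.1 kips.
Governing: min(35.5, 69.9, 40.1) = 35.5 kips → weld metal.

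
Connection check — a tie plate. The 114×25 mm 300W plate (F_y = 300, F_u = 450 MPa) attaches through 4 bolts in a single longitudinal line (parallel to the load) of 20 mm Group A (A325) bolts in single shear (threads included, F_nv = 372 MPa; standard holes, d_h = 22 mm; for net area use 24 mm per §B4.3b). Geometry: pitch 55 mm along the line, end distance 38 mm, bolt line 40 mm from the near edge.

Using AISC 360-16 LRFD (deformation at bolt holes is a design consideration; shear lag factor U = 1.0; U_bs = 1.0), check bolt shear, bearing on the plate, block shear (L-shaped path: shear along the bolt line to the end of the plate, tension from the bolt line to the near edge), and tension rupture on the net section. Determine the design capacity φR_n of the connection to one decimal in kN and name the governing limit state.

350.6 kN (bolt shear governs)

Bolt shear: A_b = π(20)²/4 = 314.16 mm². φR_n = 0.75 × 372 × 314.16 × 4 × 1 = 350.6 kN.
Bearing (25 mm plate, F_u = 450 MPa): end bolts L_c = 38 − 22/2 = 27, R_n = min(1.2×27×25×450, 2.4×20×25×450) = 364.5 kN/bolt; interior L_c = 55 − 22 = 33, R_n = 445.5 kN/bolt. φR_n = 0.75 × (1×364.5 + 3×445.5) = 1275.8 kN.
Block shear: shear path 1×[38+3×55] = 1×203 mm, A_gv = 5075, A_nv = 1×(203 − 3.5×24)×25 = 2975 mm²; tension to near edge: (40 − 0.5×24)×25 = 700 mm². R_n = min(0.6×450×2975, 0.6×300×5075) + 1.0×450×700 = min(803.25, 913.5) + 315 = 1118.3 kN. φR_n = 0.75 × 1118.3 = 838.7 kN.
Tension rupture (net): A_n = (114 − 1×24)×25 = 2250 mm² (U = 1.0, A_e = A_n). φR_n = 0.75 × 450 × 2250 = 759.4 kN.
Governing: min(350.6, 1275.8, 838.7, 759.4) = 350.6 kN → bolt shear.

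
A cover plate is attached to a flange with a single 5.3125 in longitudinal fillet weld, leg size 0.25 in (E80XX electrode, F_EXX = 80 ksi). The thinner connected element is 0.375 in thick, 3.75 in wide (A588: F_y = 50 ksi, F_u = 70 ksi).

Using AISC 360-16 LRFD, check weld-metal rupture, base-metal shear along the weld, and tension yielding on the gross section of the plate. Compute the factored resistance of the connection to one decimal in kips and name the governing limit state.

Weld metal: throat = 0.707×0.25 = 0.17675 in, L = 5.3125 in. φR_n = 0.75 × 0.6 × 80 × 0.17675 × 5.3125 = 33.8 kips.
Base metal shear (0.375 in plate): yield φR_n = 1.0×0.6×50×0.375×5.3125 = 59.8 kips; rupture φR_n = 0.75×0.6×70×0.375×5.3125 = 62.8 kips; take 59.8 kips (yield).
Tension yield (gross): A_g = 3.75×0.375 = 1.4063 in². φR_n = 0.90 × 50 × 1.4063 = 63.3 kips.
Governing: min(33.8, 59.8, 63.3) = 33.8 kips → weld metal.

33.8 kips (weld metal governs)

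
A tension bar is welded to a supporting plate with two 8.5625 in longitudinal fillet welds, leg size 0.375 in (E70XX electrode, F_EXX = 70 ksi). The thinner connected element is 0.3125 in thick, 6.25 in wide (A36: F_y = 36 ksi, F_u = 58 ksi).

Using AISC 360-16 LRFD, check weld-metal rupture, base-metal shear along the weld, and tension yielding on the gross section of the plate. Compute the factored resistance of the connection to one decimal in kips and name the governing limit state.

Weld metal: throat = 0.707×0.375 = 0.26513 in, L = 2×8.5625 = 17.125 in. φR_n = 0.75 × 0.6 × 70 × 0.26513 × 17.125 = 143.0 kips.
Base metal shear (0.3125 in plate): yield φR_n = 1.0×0.6×36×0.3125×17.125 = 115.6 kips; rupture φR_n = 0.75×0.6×58×0.3125×17.125 = 139.7 kips; take 115.6 kips (yield).
Tension yield (gross): A_g = 6.25×0.3125 = 1.9531 in². φR_n = 0.90 × 36 × 1.9531 = 63.3 kips.
Governing: min(143.0, 115.6, 63.3) = 63.3 kips → gross-section yield.

63.3 kips (gross-section yield governs)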